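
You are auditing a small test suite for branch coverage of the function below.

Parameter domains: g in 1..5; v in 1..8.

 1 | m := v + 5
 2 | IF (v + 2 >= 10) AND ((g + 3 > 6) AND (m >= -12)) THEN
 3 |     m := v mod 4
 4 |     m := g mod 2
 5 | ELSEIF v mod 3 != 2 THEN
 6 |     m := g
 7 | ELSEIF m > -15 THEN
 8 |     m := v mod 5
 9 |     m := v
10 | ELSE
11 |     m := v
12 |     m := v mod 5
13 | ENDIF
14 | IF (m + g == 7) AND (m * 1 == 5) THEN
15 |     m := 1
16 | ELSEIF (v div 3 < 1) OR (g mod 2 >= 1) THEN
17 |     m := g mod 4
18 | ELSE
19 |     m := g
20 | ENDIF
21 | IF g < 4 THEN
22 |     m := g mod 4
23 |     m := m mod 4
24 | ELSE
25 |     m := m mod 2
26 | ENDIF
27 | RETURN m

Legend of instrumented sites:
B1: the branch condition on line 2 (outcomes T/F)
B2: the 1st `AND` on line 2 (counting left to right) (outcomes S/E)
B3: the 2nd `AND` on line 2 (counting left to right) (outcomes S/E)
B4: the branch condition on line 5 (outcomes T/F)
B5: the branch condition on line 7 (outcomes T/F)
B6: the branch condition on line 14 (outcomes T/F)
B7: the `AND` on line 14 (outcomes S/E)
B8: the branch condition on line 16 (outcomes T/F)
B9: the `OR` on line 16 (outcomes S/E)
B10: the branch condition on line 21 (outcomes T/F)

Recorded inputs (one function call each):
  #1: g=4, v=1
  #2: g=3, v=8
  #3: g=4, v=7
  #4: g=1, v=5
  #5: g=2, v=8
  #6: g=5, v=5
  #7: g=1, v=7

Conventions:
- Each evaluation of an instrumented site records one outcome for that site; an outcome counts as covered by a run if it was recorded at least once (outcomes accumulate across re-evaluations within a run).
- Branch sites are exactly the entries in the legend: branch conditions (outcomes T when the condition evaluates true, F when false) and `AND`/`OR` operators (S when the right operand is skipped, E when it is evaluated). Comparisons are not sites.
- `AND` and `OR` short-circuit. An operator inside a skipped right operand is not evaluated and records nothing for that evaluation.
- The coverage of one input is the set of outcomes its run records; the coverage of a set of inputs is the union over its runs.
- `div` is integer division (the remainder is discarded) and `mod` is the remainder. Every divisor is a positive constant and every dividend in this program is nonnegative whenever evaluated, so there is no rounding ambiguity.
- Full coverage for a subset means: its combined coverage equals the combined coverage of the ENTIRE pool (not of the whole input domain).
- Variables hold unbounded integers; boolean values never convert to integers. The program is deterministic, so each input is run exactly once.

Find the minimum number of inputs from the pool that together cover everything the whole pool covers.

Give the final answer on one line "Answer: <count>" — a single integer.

test 1 (g=4, v=1) fires B2->S, B1->F, B4->T, B7->S, B6->F, B9->S, B8->T, B10->F; hits B1=F, B2=S, B4=T, B6=F, B7=S, B8=T, B9=S, B10=F
test 2 (g=3, v=8) fires B2->E, B3->S, B1->F, B4->F, B5->T, B7->S, B6->F, B9->E, B8->T, B10->T; hits B1=F, B2=E, B3=S, B4=F, B5=T, B6=F, B7=S, B8=T, B9=E, B10=T
test 3 (g=4, v=7) fires B2->S, B1->F, B4->T, B7->S, B6->F, B9->E, B8->F, B10->F; hits B1=F, B2=S, B4=T, B6=F, B7=S, B8=F, B9=E, B10=F
test 4 (g=1, v=5) fires B2->S, B1->F, B4->F, B5->T, B7->S, B6->F, B9->E, B8->T, B10->T; hits B1=F, B2=S, B4=F, B5=T, B6=F, B7=S, B8=T, B9=E, B10=T
test 5 (g=2, v=8) fires B2->E, B3->S, B1->F, B4->F, B5->T, B7->S, B6->F, B9->E, B8->F, B10->T; hits B1=F, B2=E, B3=S, B4=F, B5=T, B6=F, B7=S, B8=F, B9=E, B10=T
test 6 (g=5, v=5) fires B2->S, B1->F, B4->F, B5->T, B7->S, B6->F, B9->E, B8->T, B10->F; hits B1=F, B2=S, B4=F, B5=T, B6=F, B7=S, B8=T, B9=E, B10=F
test 7 (g=1, v=7) fires B2->S, B1->F, B4->T, B7->S, B6->F, B9->E, B8->T, B10->T; hits B1=F, B2=S, B4=T, B6=F, B7=S, B8=T, B9=E, B10=T
together the pool reaches 15 outcomes: B1=F, B2=S, B2=E, B3=S, B4=T, B4=F, B5=T, B6=F, B7=S, B8=T, B8=F, B9=S, B9=E, B10=T, B10=F
every size-1 subset falls short of the 15 outcomes (best: 10/15)
inputs {1, 5} (size 2) cover everything; no size-2 subset with a lexicographically smaller index list covers all 15

Answer: 2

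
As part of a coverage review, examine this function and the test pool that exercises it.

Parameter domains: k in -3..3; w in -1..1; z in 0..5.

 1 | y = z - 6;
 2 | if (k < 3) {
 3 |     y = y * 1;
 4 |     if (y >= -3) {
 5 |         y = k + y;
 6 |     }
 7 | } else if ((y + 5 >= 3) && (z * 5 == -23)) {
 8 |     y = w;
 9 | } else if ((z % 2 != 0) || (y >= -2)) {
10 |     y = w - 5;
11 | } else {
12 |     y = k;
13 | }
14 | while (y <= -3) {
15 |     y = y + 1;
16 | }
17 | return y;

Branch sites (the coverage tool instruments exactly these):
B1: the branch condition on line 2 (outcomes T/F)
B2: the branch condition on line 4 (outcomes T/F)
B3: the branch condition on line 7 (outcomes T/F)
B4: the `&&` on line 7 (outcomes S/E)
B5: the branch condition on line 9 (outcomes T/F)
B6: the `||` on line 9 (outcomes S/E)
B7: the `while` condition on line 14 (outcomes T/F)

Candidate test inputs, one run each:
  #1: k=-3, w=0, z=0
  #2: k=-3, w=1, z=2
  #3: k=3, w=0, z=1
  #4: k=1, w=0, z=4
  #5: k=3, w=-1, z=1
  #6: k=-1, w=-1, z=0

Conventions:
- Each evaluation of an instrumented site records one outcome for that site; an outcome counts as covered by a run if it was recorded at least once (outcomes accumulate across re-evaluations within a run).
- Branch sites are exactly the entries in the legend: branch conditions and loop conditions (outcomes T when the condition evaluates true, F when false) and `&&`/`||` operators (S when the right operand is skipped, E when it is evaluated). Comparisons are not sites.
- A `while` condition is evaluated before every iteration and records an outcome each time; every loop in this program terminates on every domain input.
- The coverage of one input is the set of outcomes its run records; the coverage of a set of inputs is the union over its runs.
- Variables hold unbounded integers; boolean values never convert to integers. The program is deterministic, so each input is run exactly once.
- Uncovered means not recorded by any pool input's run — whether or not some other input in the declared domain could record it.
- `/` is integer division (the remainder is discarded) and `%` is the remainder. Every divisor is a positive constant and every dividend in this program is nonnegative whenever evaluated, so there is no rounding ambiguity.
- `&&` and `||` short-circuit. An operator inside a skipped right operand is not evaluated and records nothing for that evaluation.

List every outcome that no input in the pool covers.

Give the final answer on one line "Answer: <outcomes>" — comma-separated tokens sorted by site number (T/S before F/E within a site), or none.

input #1 (k=-3, w=0, z=0): events B1->T, B2->F, B7->T, B7->T, B7->T, B7->T, B7->F; covers B1=T, B2=F, B7=T, B7=F
input #2 (k=-3, w=1, z=2): events B1->T, B2->F, B7->T, B7->T, B7->F; covers B1=T, B2=F, B7=T, B7=F
input #3 (k=3, w=0, z=1): events B1->F, B4->S, B3->F, B6->S, B5->T, B7->T, B7->T, B7->T, B7->F; covers B1=F, B3=F, B4=S, B5=T, B6=S, B7=T, B7=F
input #4 (k=1, w=0, z=4): events B1->T, B2->T, B7->F; covers B1=T, B2=T, B7=F
input #5 (k=3, w=-1, z=1): events B1->F, B4->S, B3->F, B6->S, B5->T, B7->T, B7->T, B7->T, B7->T, B7->F; covers B1=F, B3=F, B4=S, B5=T, B6=S, B7=T, B7=F
input #6 (k=-1, w=-1, z=0): events B1->T, B2->F, B7->T, B7->T, B7->T, B7->T, B7->F; covers B1=T, B2=F, B7=T, B7=F
union over the pool: B1=T, B1=F, B2=T, B2=F, B3=F, B4=S, B5=T, B6=S, B7=T, B7=F
uncovered (4 of 14): B3=T, B4=E, B5=F, B6=E

Answer: B3=T, B4=E, B5=F, B6=E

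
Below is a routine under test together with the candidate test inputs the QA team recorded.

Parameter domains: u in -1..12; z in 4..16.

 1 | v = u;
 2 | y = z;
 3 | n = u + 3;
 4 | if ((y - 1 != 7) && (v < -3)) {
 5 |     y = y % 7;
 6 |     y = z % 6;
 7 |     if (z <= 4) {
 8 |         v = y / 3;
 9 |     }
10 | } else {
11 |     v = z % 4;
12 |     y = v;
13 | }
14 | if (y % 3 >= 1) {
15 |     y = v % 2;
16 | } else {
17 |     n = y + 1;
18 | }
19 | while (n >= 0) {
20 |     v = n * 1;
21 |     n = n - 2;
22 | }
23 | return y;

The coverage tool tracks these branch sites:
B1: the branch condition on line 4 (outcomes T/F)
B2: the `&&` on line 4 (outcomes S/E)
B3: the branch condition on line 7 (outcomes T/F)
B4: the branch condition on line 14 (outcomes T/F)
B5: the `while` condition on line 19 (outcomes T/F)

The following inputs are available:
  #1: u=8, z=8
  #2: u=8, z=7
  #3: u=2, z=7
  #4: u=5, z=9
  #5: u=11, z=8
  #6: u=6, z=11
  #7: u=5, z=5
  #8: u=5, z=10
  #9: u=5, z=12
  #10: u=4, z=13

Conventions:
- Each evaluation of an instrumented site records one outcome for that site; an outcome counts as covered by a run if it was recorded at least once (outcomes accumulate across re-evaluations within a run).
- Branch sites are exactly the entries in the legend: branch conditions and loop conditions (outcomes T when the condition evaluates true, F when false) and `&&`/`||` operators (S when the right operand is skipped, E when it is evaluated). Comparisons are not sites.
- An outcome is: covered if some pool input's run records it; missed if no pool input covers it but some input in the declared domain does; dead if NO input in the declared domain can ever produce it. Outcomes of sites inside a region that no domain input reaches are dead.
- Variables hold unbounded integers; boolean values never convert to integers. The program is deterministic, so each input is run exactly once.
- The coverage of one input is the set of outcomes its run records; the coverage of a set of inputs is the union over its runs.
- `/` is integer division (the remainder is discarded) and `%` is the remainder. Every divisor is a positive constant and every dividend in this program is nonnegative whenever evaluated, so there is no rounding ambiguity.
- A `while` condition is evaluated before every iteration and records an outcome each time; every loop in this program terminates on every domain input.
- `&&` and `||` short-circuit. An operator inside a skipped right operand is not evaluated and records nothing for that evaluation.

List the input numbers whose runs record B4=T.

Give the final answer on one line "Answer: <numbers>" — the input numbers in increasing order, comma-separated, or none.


input #1 (u=8, z=8): does not produce B4=T
input #2 (u=8, z=7): does not produce B4=T
input #3 (u=2, z=7): does not produce B4=T
input #4 (u=5, z=9): produces B4=T
input #5 (u=11, z=8): does not produce B4=T
input #6 (u=6, z=11): does not produce B4=T
input #7 (u=5, z=5): produces B4=T
input #8 (u=5, z=10): produces B4=T
input #9 (u=5, z=12): does not produce B4=T
input #10 (u=4, z=13): produces B4=T
Answer: 4, 7, 8, 10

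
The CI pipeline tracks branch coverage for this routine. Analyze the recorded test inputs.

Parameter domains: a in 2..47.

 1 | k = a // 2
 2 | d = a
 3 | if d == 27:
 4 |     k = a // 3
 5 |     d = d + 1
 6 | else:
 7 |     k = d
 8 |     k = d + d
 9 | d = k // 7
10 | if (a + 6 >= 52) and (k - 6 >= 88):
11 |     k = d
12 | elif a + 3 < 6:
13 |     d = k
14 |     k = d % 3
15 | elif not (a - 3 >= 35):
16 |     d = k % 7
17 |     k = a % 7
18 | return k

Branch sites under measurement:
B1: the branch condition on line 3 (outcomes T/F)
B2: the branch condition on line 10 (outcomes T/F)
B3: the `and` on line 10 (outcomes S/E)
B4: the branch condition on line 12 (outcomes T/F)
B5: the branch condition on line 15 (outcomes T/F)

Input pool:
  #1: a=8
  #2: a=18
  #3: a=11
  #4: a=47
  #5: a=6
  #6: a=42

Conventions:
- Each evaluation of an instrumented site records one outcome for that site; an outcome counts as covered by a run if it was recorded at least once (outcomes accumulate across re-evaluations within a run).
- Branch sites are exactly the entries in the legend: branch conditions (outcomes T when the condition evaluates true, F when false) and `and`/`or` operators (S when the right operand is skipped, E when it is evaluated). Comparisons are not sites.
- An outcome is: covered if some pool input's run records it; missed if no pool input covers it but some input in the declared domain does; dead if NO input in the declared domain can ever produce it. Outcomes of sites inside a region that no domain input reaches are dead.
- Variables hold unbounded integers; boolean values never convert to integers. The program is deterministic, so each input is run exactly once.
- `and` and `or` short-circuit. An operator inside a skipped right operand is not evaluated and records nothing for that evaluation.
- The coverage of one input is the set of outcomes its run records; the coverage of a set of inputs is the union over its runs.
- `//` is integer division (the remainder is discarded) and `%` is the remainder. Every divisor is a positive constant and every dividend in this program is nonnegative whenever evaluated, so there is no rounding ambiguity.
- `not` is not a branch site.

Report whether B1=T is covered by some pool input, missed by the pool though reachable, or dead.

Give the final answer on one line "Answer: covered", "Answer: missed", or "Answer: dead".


no pool input records B1=T
but domain input (a=27) does record it -> reachable, so missed
Answer: missed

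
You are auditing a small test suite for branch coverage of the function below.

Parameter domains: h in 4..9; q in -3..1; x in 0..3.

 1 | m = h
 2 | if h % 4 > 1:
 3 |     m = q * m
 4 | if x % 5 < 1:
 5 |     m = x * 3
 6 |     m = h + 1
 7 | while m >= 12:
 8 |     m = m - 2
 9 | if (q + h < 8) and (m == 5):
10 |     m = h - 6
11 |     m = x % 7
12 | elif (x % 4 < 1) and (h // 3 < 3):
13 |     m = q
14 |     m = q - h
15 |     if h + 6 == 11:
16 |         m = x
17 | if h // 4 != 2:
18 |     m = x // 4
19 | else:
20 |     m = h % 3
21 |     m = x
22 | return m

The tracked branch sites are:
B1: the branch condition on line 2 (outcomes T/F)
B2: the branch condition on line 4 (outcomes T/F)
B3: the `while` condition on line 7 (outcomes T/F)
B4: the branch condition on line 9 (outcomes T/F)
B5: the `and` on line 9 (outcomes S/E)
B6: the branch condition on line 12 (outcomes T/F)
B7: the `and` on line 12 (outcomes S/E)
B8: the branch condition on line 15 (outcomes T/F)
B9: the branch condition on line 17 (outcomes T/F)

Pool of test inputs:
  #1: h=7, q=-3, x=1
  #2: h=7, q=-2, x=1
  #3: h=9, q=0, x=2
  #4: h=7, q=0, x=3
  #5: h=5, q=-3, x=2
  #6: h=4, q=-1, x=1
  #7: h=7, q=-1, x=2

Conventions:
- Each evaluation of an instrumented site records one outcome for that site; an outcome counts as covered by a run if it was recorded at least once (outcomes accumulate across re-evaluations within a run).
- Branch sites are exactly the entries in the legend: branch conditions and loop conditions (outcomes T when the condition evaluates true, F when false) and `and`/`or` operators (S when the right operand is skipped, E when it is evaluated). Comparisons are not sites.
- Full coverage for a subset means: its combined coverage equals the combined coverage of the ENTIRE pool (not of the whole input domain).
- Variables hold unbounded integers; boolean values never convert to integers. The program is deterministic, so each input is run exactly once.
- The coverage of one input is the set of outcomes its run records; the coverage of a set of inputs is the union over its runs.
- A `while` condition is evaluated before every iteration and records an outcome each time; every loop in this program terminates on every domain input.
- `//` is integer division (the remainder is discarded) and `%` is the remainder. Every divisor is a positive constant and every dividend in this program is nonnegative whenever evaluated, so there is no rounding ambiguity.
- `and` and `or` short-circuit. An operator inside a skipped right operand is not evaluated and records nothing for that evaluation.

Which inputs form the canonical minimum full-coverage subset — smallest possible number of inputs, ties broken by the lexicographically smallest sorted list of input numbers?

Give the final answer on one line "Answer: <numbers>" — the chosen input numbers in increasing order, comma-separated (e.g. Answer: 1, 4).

#1 (h=7, q=-3, x=1) -> B1->T, B2->F, B3->F, B5->E, B4->F, B7->S, B6->F, B9->T; covered: B1=T, B2=F, B3=F, B4=F, B5=E, B6=F, B7=S, B9=T
#2 (h=7, q=-2, x=1) -> B1->T, B2->F, B3->F, B5->E, B4->F, B7->S, B6->F, B9->T; covered: B1=T, B2=F, B3=F, B4=F, B5=E, B6=F, B7=S, B9=T
#3 (h=9, q=0, x=2) -> B1->F, B2->F, B3->F, B5->S, B4->F, B7->S, B6->F, B9->F; covered: B1=F, B2=F, B3=F, B4=F, B5=S, B6=F, B7=S, B9=F
#4 (h=7, q=0, x=3) -> B1->T, B2->F, B3->F, B5->E, B4->F, B7->S, B6->F, B9->T; covered: B1=T, B2=F, B3=F, B4=F, B5=E, B6=F, B7=S, B9=T
#5 (h=5, q=-3, x=2) -> B1->F, B2->F, B3->F, B5->E, B4->T, B9->T; covered: B1=F, B2=F, B3=F, B4=T, B5=E, B9=T
#6 (h=4, q=-1, x=1) -> B1->F, B2->F, B3->F, B5->E, B4->F, B7->S, B6->F, B9->T; covered: B1=F, B2=F, B3=F, B4=F, B5=E, B6=F, B7=S, B9=T
#7 (h=7, q=-1, x=2) -> B1->T, B2->F, B3->F, B5->E, B4->F, B7->S, B6->F, B9->T; covered: B1=T, B2=F, B3=F, B4=F, B5=E, B6=F, B7=S, B9=T
together the pool reaches 12 outcomes: B1=T, B1=F, B2=F, B3=F, B4=T, B4=F, B5=S, B5=E, B6=F, B7=S, B9=T, B9=F
checked all size-1 subsets: none covers 12 outcomes (max 8/12)
checked all size-2 subsets: none covers 12 outcomes (max 11/12)
size 3: inputs {1, 3, 5} cover all 12 outcomes, and no lexicographically smaller subset of this size does

Answer: 1, 3, 5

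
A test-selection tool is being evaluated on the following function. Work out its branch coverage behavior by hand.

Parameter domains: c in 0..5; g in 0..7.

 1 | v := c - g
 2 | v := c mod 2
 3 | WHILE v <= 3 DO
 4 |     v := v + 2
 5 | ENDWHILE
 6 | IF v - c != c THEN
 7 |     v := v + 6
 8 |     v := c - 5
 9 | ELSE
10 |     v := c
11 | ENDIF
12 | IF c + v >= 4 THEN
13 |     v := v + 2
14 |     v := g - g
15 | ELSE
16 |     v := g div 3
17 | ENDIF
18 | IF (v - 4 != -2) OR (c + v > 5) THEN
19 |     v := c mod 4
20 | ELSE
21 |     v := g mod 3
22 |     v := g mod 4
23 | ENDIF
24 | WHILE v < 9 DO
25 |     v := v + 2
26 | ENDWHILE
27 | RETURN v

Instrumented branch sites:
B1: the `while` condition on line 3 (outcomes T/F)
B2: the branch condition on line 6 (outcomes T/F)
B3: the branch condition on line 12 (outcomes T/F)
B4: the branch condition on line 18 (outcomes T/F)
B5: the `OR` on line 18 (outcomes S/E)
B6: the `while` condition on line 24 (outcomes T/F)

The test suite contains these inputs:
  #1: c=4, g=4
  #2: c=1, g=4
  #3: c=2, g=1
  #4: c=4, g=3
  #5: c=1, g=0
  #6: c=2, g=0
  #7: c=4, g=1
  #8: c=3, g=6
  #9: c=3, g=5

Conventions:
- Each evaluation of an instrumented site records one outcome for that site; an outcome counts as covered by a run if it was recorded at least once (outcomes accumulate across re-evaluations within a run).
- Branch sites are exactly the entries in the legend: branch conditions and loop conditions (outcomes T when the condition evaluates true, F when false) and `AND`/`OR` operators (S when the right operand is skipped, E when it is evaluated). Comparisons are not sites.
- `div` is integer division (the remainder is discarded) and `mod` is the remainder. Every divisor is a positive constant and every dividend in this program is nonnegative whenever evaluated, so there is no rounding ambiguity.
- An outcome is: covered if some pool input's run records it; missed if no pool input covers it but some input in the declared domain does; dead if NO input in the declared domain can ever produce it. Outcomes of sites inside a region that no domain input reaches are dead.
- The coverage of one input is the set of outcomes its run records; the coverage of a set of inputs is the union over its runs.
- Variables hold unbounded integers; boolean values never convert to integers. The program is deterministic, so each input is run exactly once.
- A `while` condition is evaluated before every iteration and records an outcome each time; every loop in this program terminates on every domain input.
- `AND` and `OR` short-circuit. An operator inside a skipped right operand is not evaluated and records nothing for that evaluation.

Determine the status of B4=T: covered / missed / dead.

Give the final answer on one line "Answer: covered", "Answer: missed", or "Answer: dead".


B4=T is recorded by pool input(s) 1, 2, 3, 4, 5, 6, 7, 9 -> covered
Answer: covered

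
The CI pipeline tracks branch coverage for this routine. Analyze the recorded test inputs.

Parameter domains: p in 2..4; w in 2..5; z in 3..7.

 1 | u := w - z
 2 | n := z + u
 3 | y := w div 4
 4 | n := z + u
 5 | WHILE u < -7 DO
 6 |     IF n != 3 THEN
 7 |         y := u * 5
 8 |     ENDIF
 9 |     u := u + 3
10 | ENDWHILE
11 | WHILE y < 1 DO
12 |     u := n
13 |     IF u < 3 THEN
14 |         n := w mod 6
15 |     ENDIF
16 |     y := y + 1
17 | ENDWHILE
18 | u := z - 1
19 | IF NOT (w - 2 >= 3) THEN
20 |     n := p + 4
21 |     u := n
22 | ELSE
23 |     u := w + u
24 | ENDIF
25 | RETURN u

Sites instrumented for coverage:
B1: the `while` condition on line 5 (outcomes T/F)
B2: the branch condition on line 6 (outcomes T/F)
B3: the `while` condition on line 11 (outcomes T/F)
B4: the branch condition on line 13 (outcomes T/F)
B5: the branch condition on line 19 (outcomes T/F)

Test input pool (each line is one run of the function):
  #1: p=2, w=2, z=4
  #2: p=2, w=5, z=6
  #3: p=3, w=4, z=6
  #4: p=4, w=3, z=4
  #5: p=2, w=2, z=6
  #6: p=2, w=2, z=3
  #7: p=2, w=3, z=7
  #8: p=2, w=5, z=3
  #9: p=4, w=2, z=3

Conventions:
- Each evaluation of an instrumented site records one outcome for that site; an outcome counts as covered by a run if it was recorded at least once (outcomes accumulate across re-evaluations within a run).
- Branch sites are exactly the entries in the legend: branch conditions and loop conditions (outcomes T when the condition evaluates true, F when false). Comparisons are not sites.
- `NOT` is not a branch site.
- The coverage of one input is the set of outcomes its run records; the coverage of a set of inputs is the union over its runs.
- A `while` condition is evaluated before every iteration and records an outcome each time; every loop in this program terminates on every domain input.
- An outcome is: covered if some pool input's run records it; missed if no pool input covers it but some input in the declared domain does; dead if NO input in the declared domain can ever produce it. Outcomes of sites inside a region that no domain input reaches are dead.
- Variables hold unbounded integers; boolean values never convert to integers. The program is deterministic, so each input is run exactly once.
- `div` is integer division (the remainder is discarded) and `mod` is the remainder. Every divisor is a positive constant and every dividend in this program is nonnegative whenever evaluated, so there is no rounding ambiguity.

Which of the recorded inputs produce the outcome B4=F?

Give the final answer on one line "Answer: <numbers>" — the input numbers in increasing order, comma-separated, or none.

input #1 (p=2, w=2, z=4): does not record B4=F
input #2 (p=2, w=5, z=6): does not record B4=F
input #3 (p=3, w=4, z=6): does not record B4=F
input #4 (p=4, w=3, z=4): records B4=F
input #5 (p=2, w=2, z=6): does not record B4=F
input #6 (p=2, w=2, z=3): does not record B4=F
input #7 (p=2, w=3, z=7): records B4=F
input #8 (p=2, w=5, z=3): does not record B4=F
input #9 (p=4, w=2, z=3): does not record B4=F

Answer: 4, 7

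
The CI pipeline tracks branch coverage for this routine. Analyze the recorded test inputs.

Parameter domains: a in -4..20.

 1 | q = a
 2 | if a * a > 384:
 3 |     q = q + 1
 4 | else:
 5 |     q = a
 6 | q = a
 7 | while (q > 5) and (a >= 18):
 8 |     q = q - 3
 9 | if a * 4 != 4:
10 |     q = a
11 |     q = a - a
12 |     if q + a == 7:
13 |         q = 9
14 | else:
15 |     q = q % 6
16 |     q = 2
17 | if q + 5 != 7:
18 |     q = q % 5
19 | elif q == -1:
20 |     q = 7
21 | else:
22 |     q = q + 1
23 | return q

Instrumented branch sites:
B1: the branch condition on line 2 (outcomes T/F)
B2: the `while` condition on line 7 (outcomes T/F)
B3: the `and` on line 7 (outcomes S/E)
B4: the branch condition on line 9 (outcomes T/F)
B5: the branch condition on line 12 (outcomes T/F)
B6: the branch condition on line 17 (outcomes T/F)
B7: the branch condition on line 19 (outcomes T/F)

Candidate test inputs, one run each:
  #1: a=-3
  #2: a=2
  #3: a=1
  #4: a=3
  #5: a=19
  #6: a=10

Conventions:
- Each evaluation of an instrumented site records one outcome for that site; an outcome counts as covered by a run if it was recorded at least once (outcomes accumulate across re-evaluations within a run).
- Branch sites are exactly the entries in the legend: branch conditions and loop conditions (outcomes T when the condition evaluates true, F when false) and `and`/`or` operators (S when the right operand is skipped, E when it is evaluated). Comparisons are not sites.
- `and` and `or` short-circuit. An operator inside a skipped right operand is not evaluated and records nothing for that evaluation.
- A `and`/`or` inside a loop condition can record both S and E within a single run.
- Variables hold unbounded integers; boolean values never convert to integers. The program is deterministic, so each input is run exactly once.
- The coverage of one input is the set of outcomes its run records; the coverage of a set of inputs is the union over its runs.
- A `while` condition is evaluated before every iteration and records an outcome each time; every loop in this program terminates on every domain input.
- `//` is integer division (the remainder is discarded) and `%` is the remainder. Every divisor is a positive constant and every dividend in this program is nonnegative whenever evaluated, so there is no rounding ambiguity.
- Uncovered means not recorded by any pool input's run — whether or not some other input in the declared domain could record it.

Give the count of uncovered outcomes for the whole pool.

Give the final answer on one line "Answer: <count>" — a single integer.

#1 (a=-3) -> B1->F, B3->S, B2->F, B4->T, B5->F, B6->T; covered: B1=F, B2=F, B3=S, B4=T, B5=F, B6=T
#2 (a=2) -> B1->F, B3->S, B2->F, B4->T, B5->F, B6->T; covered: B1=F, B2=F, B3=S, B4=T, B5=F, B6=T
#3 (a=1) -> B1->F, B3->S, B2->F, B4->F, B6->F, B7->F; covered: B1=F, B2=F, B3=S, B4=F, B6=F, B7=F
#4 (a=3) -> B1->F, B3->S, B2->F, B4->T, B5->F, B6->T; covered: B1=F, B2=F, B3=S, B4=T, B5=F, B6=T
#5 (a=19) -> B1->F, B3->E, B2->T, B3->E, B2->T, B3->E, B2->T, B3->E, B2->T, B3->E, B2->T, B3->S, B2->F, B4->T, ...; covered: B1=F, B2=T, B2=F, B3=S, B3=E, B4=T, B5=F, B6=T
#6 (a=10) -> B1->F, B3->E, B2->F, B4->T, B5->F, B6->T; covered: B1=F, B2=F, B3=E, B4=T, B5=F, B6=T
union over the pool: B1=F, B2=T, B2=F, B3=S, B3=E, B4=T, B4=F, B5=F, B6=T, B6=F, B7=F
uncovered (3 of 14): B1=T, B5=T, B7=T

Answer: 3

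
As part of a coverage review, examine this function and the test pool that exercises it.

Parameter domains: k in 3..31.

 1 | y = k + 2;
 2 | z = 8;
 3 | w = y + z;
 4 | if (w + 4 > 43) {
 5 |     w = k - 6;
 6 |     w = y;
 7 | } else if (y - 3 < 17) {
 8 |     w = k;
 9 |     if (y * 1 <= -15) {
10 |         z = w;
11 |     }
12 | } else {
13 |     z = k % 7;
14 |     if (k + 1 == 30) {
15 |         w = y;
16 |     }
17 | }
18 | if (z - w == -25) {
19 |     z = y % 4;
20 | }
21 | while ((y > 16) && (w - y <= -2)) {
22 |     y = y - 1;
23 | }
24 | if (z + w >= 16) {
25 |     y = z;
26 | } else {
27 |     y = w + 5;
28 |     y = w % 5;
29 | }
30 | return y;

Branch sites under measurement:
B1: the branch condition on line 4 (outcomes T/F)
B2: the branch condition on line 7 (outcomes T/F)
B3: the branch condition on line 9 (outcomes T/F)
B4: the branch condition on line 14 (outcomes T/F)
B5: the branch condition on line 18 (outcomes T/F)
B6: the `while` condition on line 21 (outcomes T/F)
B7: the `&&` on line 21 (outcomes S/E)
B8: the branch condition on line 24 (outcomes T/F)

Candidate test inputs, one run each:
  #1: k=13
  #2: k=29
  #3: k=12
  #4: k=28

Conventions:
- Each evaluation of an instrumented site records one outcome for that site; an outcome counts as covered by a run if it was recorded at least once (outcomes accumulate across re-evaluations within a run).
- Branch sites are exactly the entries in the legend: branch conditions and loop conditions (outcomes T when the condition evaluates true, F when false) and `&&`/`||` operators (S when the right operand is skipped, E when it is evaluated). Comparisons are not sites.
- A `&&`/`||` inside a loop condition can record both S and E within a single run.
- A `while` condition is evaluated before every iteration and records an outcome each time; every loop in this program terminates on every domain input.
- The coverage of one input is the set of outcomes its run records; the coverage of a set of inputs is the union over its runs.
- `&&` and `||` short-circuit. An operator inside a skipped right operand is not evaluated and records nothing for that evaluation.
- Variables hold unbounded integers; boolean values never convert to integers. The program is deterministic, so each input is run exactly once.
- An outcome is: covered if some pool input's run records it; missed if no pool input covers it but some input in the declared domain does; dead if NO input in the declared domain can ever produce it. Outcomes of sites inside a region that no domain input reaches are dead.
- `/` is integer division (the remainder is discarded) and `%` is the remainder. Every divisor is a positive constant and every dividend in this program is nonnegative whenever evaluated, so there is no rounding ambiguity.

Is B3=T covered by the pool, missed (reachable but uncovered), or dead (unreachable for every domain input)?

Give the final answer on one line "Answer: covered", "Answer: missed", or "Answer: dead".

no pool input records B3=T
checking all 29 inputs in the declared domain: B3=T is never recorded -> dead

Answer: dead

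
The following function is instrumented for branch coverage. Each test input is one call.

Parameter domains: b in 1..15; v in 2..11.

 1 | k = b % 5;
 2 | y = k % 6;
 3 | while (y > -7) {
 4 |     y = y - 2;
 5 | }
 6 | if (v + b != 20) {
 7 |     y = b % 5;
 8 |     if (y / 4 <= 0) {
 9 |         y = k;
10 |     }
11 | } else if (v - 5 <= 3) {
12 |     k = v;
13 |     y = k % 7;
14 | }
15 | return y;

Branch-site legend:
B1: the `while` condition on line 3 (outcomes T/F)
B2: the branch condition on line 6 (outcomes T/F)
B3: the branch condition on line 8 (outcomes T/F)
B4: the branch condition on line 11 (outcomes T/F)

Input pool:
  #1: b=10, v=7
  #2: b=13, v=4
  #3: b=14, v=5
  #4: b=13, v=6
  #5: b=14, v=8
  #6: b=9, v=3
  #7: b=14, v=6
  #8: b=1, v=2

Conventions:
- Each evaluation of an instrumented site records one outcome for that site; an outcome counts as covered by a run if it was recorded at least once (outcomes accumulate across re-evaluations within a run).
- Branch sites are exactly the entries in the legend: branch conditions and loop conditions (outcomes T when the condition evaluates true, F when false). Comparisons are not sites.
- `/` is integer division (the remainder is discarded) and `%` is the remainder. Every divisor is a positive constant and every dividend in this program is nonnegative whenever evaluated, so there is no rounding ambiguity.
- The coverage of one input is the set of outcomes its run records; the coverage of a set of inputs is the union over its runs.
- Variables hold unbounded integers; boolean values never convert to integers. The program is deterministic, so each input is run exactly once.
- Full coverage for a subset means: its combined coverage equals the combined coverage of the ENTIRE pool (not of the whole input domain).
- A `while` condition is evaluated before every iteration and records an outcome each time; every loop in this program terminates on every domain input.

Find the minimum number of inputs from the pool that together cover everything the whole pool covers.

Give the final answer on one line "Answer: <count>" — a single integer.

input #1 (b=10, v=7): events B1->T, B1->T, B1->T, B1->T, B1->F, B2->T, B3->T; covers B1=T, B1=F, B2=T, B3=T
input #2 (b=13, v=4): events B1->T, B1->T, B1->T, B1->T, B1->T, B1->F, B2->T, B3->T; covers B1=T, B1=F, B2=T, B3=T
input #3 (b=14, v=5): events B1->T, B1->T, B1->T, B1->T, B1->T, B1->T, B1->F, B2->T, B3->F; covers B1=T, B1=F, B2=T, B3=F
input #4 (b=13, v=6): events B1->T, B1->T, B1->T, B1->T, B1->T, B1->F, B2->T, B3->T; covers B1=T, B1=F, B2=T, B3=T
input #5 (b=14, v=8): events B1->T, B1->T, B1->T, B1->T, B1->T, B1->T, B1->F, B2->T, B3->F; covers B1=T, B1=F, B2=T, B3=F
input #6 (b=9, v=3): events B1->T, B1->T, B1->T, B1->T, B1->T, B1->T, B1->F, B2->T, B3->F; covers B1=T, B1=F, B2=T, B3=F
input #7 (b=14, v=6): events B1->T, B1->T, B1->T, B1->T, B1->T, B1->T, B1->F, B2->F, B4->T; covers B1=T, B1=F, B2=F, B4=T
input #8 (b=1, v=2): events B1->T, B1->T, B1->T, B1->T, B1->F, B2->T, B3->T; covers B1=T, B1=F, B2=T, B3=T
the full pool covers 7 outcomes: B1=T, B1=F, B2=T, B2=F, B3=T, B3=F, B4=T
every size-1 subset falls short of the 7 outcomes (best: 4/7)
every size-2 subset falls short of the 7 outcomes (best: 6/7)
size 3: inputs {1, 3, 7} cover all 7 outcomes, and no lexicographically smaller subset of this size does

Answer: 3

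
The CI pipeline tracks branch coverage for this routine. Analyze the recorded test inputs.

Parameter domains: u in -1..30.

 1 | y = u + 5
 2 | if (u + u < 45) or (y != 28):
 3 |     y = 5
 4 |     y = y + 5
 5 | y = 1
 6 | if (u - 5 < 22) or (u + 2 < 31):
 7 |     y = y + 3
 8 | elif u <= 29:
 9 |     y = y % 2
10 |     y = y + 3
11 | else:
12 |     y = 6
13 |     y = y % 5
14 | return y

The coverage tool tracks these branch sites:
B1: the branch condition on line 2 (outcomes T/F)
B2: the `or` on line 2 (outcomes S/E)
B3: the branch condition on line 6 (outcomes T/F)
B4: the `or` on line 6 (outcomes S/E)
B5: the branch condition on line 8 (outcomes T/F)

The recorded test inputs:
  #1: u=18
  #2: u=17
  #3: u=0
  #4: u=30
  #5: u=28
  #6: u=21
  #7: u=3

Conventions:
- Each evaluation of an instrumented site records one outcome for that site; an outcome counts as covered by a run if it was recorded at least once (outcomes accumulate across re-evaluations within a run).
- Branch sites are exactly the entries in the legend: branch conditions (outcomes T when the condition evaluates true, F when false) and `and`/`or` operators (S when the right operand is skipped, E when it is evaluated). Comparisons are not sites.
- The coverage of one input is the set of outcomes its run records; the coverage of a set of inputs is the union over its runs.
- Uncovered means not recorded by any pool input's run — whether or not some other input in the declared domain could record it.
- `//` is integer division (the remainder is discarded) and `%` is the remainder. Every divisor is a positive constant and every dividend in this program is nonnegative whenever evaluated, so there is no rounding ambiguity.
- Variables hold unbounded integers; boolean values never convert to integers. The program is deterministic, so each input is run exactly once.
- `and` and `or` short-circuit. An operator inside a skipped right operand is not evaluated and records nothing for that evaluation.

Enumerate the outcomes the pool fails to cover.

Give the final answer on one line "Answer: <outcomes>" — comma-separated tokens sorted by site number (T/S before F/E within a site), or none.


#1 (u=18) -> B2->S, B1->T, B4->S, B3->T; covered: B1=T, B2=S, B3=T, B4=S
#2 (u=17) -> B2->S, B1->T, B4->S, B3->T; covered: B1=T, B2=S, B3=T, B4=S
#3 (u=0) -> B2->S, B1->T, B4->S, B3->T; covered: B1=T, B2=S, B3=T, B4=S
#4 (u=30) -> B2->E, B1->T, B4->E, B3->F, B5->F; covered: B1=T, B2=E, B3=F, B4=E, B5=F
#5 (u=28) -> B2->E, B1->T, B4->E, B3->T; covered: B1=T, B2=E, B3=T, B4=E
#6 (u=21) -> B2->S, B1->T, B4->S, B3->T; covered: B1=T, B2=S, B3=T, B4=S
#7 (u=3) -> B2->S, B1->T, B4->S, B3->T; covered: B1=T, B2=S, B3=T, B4=S
union over the pool: B1=T, B2=S, B2=E, B3=T, B3=F, B4=S, B4=E, B5=F
uncovered (2 of 10): B1=F, B5=T
Answer: B1=F, B5=T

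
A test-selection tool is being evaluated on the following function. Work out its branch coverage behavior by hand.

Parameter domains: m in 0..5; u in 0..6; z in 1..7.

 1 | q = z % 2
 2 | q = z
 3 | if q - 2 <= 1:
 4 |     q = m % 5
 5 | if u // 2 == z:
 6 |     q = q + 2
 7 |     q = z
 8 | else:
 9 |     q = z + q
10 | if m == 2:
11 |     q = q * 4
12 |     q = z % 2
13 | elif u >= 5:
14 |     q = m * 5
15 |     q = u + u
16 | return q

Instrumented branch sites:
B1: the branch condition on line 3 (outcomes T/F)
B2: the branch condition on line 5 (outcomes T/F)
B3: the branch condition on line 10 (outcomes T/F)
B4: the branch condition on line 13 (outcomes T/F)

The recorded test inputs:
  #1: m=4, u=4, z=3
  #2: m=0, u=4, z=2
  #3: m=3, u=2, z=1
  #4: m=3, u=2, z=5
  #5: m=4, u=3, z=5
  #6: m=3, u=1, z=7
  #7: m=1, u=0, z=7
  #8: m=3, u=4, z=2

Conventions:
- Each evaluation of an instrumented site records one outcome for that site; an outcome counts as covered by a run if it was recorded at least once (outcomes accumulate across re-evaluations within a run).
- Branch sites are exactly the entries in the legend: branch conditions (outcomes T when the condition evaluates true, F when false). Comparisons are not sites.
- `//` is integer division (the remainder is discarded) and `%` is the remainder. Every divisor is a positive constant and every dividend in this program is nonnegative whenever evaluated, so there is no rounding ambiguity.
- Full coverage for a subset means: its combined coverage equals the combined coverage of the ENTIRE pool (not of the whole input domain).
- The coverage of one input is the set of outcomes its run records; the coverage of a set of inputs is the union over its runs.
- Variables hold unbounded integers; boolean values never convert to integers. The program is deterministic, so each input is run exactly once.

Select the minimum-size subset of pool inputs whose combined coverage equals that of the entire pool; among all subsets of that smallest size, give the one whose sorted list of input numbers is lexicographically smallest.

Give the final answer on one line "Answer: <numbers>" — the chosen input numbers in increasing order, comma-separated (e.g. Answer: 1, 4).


input #1, m=4, u=4, z=3: outcomes B1=T, B2=F, B3=F, B4=F
input #2, m=0, u=4, z=2: outcomes B1=T, B2=T, B3=F, B4=F
input #3, m=3, u=2, z=1: outcomes B1=T, B2=T, B3=F, B4=F
input #4, m=3, u=2, z=5: outcomes B1=F, B2=F, B3=F, B4=F
input #5, m=4, u=3, z=5: outcomes B1=F, B2=F, B3=F, B4=F
input #6, m=3, u=1, z=7: outcomes B1=F, B2=F, B3=F, B4=F
input #7, m=1, u=0, z=7: outcomes B1=F, B2=F, B3=F, B4=F
input #8, m=3, u=4, z=2: outcomes B1=T, B2=T, B3=F, B4=F
union over all inputs: B1=T, B1=F, B2=T, B2=F, B3=F, B4=F (6 outcomes)
size 1 is not enough: best union over all size-1 subsets is 4/6
the canonical winner is {2, 4}: size 2, full 6-outcome coverage, earliest index list among size-2 covers
Answer: 2, 4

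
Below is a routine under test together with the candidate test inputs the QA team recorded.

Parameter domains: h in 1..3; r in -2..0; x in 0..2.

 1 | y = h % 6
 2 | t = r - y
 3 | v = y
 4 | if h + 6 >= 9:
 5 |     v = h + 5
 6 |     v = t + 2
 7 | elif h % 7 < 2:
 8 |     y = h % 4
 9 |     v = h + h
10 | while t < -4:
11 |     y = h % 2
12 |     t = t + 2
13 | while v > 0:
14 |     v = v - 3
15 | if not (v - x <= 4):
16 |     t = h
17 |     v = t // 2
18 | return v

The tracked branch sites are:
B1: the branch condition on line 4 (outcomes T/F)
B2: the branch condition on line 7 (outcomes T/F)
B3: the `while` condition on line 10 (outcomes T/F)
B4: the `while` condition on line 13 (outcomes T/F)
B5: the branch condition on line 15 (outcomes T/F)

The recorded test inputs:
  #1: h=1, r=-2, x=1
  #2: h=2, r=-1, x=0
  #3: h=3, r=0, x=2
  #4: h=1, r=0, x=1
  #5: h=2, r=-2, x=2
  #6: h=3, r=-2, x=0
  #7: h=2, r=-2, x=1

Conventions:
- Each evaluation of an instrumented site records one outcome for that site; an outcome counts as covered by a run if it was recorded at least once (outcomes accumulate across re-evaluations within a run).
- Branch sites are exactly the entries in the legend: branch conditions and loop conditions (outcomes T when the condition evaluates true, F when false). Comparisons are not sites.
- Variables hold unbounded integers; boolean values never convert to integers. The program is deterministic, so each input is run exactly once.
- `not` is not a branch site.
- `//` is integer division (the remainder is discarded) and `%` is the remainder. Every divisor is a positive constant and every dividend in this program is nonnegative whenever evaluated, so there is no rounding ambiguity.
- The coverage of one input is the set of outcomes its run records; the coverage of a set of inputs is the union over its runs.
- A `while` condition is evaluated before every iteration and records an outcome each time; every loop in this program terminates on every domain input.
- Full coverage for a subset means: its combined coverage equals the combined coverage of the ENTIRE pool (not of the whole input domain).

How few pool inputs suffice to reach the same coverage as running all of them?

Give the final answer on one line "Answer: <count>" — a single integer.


#1 (h=1, r=-2, x=1) -> B1->F, B2->T, B3->F, B4->T, B4->F, B5->F; covered: B1=F, B2=T, B3=F, B4=T, B4=F, B5=F
#2 (h=2, r=-1, x=0) -> B1->F, B2->F, B3->F, B4->T, B4->F, B5->F; covered: B1=F, B2=F, B3=F, B4=T, B4=F, B5=F
#3 (h=3, r=0, x=2) -> B1->T, B3->F, B4->F, B5->F; covered: B1=T, B3=F, B4=F, B5=F
#4 (h=1, r=0, x=1) -> B1->F, B2->T, B3->F, B4->T, B4->F, B5->F; covered: B1=F, B2=T, B3=F, B4=T, B4=F, B5=F
#5 (h=2, r=-2, x=2) -> B1->F, B2->F, B3->F, B4->T, B4->F, B5->F; covered: B1=F, B2=F, B3=F, B4=T, B4=F, B5=F
#6 (h=3, r=-2, x=0) -> B1->T, B3->T, B3->F, B4->F, B5->F; covered: B1=T, B3=T, B3=F, B4=F, B5=F
#7 (h=2, r=-2, x=1) -> B1->F, B2->F, B3->F, B4->T, B4->F, B5->F; covered: B1=F, B2=F, B3=F, B4=T, B4=F, B5=F
together the pool reaches 9 outcomes: B1=T, B1=F, B2=T, B2=F, B3=T, B3=F, B4=T, B4=F, B5=F
size 1 is not enough: best union over all size-1 subsets is 6/9
size 2 is not enough: best union over all size-2 subsets is 8/9
size 3: inputs {1, 2, 6} cover all 9 outcomes, and no lexicographically smaller subset of this size does
Answer: 3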